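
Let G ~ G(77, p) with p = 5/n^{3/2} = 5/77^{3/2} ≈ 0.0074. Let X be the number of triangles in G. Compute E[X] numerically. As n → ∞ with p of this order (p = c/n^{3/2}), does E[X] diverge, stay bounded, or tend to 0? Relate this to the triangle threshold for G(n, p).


Number of potential triangles: C(77, 3) = 73150.
Each occurs with probability p³ ≈ (0.0074)³ ≈ 4.052301e-07.
By linearity: E[X] = C(77, 3)·p³ ≈ 73150 · 4.052301e-07 ≈ 0.0296.
Since α = 3/2 > 1, p = c/n^{3/2} = o(1/n) is below the triangle threshold p ~ 1/n. Asymptotically E[X] ~ (c³/6)·n^{3(1−α)} = (5³/6)·n^{-1.5} → 0, so by Markov's inequality G has no triangles w.h.p.

E[X] ≈ 0.0296; in regime p = Θ(1/n^{3/2}) E[X] tends to 0 (below the triangle threshold p ~ 1/n).


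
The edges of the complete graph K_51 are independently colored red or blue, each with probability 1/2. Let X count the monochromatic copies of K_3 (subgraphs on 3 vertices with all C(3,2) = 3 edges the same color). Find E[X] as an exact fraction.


Let X = Σ_S X_S over the C(51, 3) = 20825 subsets S of size 3, where X_S = 1 if the K_3 on S is monochromatic.
For a fixed S, the K_3 on S has C(3, 2) = 3 edges. P[all 3 edges red] = (1/2)^3, and likewise for blue, so P[monochromatic] = 2·(1/2)^3 = 2^{1 − 3} = 1/4.
By linearity: E[X] = C(51, 3) · 2^{1 − 3} = 20825 · 1/4 = 20825/4.
Numerically: E[X] ≈ 5206.250000.

E[X] = C(51,3)·2^(1−C(3,2)) = 20825/4 ≈ 5206.250000.


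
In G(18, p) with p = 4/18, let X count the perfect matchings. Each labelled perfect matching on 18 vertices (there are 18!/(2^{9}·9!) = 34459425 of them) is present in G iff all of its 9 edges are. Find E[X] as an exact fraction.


K_18 has 18!/(2^{9}·9!) = 34459425 labelled perfect matchings.
For each such perfect matching H, let X_H = 1 if all 9 edges of H are present in G. Then P[X_H = 1] = p^{9} = (2/9)^{9} = 512/387420489.
Summing the indicators: E[X] = Σ_H E[X_H] = 34459425 · p^{9} = 34459425 · 512/387420489 = 217817600/4782969.
Numerically: E[X] ≈ 45.54.

E[X] = 34459425 · (2/9)^{9} = 217817600/4782969 ≈ 45.54.


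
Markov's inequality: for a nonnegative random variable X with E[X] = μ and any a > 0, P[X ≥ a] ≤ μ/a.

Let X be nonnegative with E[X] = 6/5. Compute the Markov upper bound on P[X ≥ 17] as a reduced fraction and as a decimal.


μ = E[X] = 6/5, a = 17.
Markov: P[X ≥ 17] ≤ μ/a = (6/5)/17 = 6/85.
Numerically: ≈ 0.07059.
(Since a = 17 > μ = 1.20000, the bound 6/85 is < 1 and informative.)

P[X ≥ 17] ≤ 6/85 ≈ 0.07059.


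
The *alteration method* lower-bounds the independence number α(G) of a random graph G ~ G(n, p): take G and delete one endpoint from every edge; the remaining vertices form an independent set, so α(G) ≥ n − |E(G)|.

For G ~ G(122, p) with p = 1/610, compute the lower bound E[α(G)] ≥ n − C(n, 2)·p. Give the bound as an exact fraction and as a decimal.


E[|E(G)|] = C(122, 2)·p = 7381 · (1/610) = 121/10.
E[α(G)] ≥ n − E[|E(G)|] = 122 − 121/10 = 1099/10.
Numerically: ≈ 109.900.
(This is only a lower bound; the true E[α(G)] may be larger.)

E[α(G)] ≥ 1099/10 ≈ 109.900.


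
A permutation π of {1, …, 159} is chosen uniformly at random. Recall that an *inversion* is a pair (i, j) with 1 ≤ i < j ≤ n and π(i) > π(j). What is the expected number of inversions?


Write X = Σ X_I over the C(159, 2) = 12561 pairs i < j, with X_I the indicator of one inversion.
There are 12561 indicators.
For each fixed pair i < j, the values π(i) and π(j) are two distinct elements of {1, …, 159} in uniformly random order; by symmetry P[π(i) > π(j)] = 1/2.
By linearity: E[X] = 12561 · (1/2) = C(159, 2) · (1/2) = 12561/2 = 12561/2 ≈ 6280.5000.

E[X] = 12561/2 = 6280.5000.


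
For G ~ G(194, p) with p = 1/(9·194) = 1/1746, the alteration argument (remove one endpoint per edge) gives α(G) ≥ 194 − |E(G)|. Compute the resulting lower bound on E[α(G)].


E[|E(G)|] = C(194, 2)·p = 18721 · (1/1746) = 193/18.
E[α(G)] ≥ n − E[|E(G)|] = 194 − 193/18 = 3299/18.
Numerically: ≈ 183.277778.
(This is only a lower bound; the true E[α(G)] may be larger.)

E[α(G)] ≥ 3299/18 ≈ 183.277778.


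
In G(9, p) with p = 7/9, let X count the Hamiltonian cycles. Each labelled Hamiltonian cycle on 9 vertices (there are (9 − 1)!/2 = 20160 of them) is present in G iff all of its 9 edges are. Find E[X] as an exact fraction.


K_9 has (9 − 1)!/2 = 20160 labelled Hamiltonian cycles.
For each such Hamiltonian cycle H, let X_H = 1 if all 9 edges of H are present in G. Then P[X_H = 1] = p^{9} = (7/9)^{9} = 40353607/387420489.
By linearity of expectation: E[X] = Σ_H E[X_H] = 20160 · p^{9} = 20160 · 40353607/387420489 = 90392079680/43046721.
Numerically: E[X] ≈ 2100.

E[X] = 20160 · (7/9)^{9} = 90392079680/43046721 ≈ 2100.


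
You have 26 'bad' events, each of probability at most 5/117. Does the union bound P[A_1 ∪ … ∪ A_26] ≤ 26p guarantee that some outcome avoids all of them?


Union bound: P[∪_{i=1}^{26} A_i] ≤ Σ_i P[A_i] ≤ 26·p = 26·(5/117) = 10/9.
Numerically: 10/9 ≈ 1.1111111.
Is 10/9 < 1? NO.
Since the bound 10/9 is ≥ 1, the union bound is uninformative here; it does NOT by itself certify existence.

26·p = 10/9 ≈ 1.1111111; existence NOT certified by the union bound.


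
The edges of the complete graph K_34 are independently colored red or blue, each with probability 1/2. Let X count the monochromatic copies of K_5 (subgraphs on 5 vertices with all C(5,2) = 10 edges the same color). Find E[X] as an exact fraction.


Let X = Σ_S X_S over the C(34, 5) = 278256 subsets S of size 5, where X_S = 1 if the K_5 on S is monochromatic.
For a fixed S, the K_5 on S has C(5, 2) = 10 edges. P[all 10 edges red] = (1/2)^10, and likewise for blue, so P[monochromatic] = 2·(1/2)^10 = 2^{1 − 10} = 1/512.
By linearity of expectation: E[X] = C(34, 5) · 2^{1 − 10} = 278256 · 1/512 = 17391/32.
Numerically: E[X] ≈ 543.46875.

E[X] = C(34,5)·2^(1−C(5,2)) = 17391/32 ≈ 543.46875.


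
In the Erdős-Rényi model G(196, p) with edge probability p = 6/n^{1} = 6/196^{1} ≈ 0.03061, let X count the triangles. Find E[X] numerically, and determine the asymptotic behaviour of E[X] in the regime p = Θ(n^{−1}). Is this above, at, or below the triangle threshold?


Number of potential triangles: C(196, 3) = 1235780.
Each occurs with probability p³ ≈ (0.03061)³ ≈ 2.868703e-05.
By linearity: E[X] = C(196, 3)·p³ ≈ 1235780 · 2.868703e-05 ≈ 35.4509.
Here α = 1, so p = 6/n is exactly at the triangle threshold p ~ 1/n. Asymptotically E[X] → c³/6 = 6³/6 = 36 ≈ 36.0000, a bounded constant. In this regime the triangle count is asymptotically Poisson(c³/6).

E[X] ≈ 35.4509; in regime p = Θ(1/n^{1}) E[X] stays bounded (at the triangle threshold p ~ 1/n).


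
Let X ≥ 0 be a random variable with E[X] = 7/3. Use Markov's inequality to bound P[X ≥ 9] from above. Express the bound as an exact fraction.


μ = E[X] = 7/3, a = 9.
Markov: P[X ≥ 9] ≤ μ/a = (7/3)/9 = 7/27.
Numerically: ≈ 0.259259.
(Since a = 9 > μ = 2.333333, the bound 7/27 is < 1 and informative.)

P[X ≥ 9] ≤ 7/27 ≈ 0.259259.


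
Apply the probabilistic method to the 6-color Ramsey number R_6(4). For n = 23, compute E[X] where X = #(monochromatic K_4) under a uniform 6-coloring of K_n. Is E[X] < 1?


E[X] = C(23, 4) · 6^{1 − 6} = 8855 · 6^{−5} = 8855/7776.
As a reduced fraction: E[X] = 8855/7776 ≈ 1.1388.
Is E[X] < 1? NO.
Since E[X] ≥ 1, the first-moment bound is inconclusive at n = 23; it does NOT by itself certify R_6(4) > 23.

E[X] = 8855/7776 ≈ 1.1388; E[X] ≥ 1; first-moment method inconclusive here.


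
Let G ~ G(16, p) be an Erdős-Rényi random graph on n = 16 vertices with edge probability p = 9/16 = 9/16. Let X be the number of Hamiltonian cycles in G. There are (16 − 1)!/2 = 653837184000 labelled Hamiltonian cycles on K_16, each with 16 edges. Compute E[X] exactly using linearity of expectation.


K_16 has (16 − 1)!/2 = 653837184000 labelled Hamiltonian cycles.
For each such Hamiltonian cycle H, let X_H = 1 if all 16 edges of H are present in G. Then P[X_H = 1] = p^{16} = (9/16)^{16} = 1853020188851841/18446744073709551616.
By linearity: E[X] = Σ_H E[X_H] = 653837184000 · p^{16} = 653837184000 · 1853020188851841/18446744073709551616 = 1183177248216831945952875/18014398509481984.
Numerically: E[X] ≈ 6.56795e+07.

E[X] = 653837184000 · (9/16)^{16} = 1183177248216831945952875/18014398509481984 ≈ 6.56795e+07.


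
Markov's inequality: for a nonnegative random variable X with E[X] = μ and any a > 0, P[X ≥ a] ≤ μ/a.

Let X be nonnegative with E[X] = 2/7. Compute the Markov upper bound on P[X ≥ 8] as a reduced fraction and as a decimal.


μ = E[X] = 2/7, a = 8.
Markov: P[X ≥ 8] ≤ μ/a = (2/7)/8 = 1/28.
Numerically: ≈ 0.03571.
(Since a = 8 > μ = 0.28571, the bound 1/28 is < 1 and informative.)

P[X ≥ 8] ≤ 1/28 ≈ 0.03571.


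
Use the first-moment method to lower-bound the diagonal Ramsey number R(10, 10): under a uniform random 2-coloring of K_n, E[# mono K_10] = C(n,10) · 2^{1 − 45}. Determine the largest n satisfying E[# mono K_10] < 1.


We need C(n, 10) · 2^{1 − 45} < 1, i.e. C(n, 10) < 2^{45 − 1} = 17592186044416.
Check values of n near the boundary:
  n = 95: C(95, 10) = 10104934117421; 10104934117421 < 17592186044416? YES
  n = 96: C(96, 10) = 11279926456656; 11279926456656 < 17592186044416? YES
  n = 97: C(97, 10) = 12576469727536; 12576469727536 < 17592186044416? YES
  n = 98: C(98, 10) = 14005614014756; 14005614014756 < 17592186044416? YES
  n = 99: C(99, 10) = 15579278510796; 15579278510796 < 17592186044416? YES
  n = 100: C(100, 10) = 17310309456440; 17310309456440 < 17592186044416? YES
  n = 101: C(101, 10) = 19212541264840; 19212541264840 < 17592186044416? NO
  n = 102: C(102, 10) = 21300860967540; 21300860967540 < 17592186044416? NO
The largest n with C(n, 10) < 17592186044416 is n = 100 (where E[X] = 2163788682055/2199023255552 ≈ 0.9840). Hence R(10, 10) > 100, i.e. R(10, 10) ≥ 101.

Largest n = 100; hence R(10, 10) > 100.


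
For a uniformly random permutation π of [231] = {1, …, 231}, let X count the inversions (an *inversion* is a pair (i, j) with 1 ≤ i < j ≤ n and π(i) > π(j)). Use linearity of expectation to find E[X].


Write X = Σ X_I over the C(231, 2) = 26565 pairs i < j, with X_I the indicator of one inversion.
There are 26565 indicators.
For each fixed pair i < j, the values π(i) and π(j) are two distinct elements of {1, …, 231} in uniformly random order; by symmetry P[π(i) > π(j)] = 1/2.
By linearity: E[X] = 26565 · (1/2) = C(231, 2) · (1/2) = 26565/2 = 26565/2 ≈ 13282.50000.

E[X] = 26565/2 = 13282.50000.


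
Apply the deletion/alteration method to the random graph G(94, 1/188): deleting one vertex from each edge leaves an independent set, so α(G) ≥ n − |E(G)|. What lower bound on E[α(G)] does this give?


E[|E(G)|] = C(94, 2)·p = 4371 · (1/188) = 93/4.
E[α(G)] ≥ n − E[|E(G)|] = 94 − 93/4 = 283/4.
Numerically: ≈ 70.75000.
(This is only a lower bound; the true E[α(G)] may be larger.)

E[α(G)] ≥ 283/4 ≈ 70.75000.


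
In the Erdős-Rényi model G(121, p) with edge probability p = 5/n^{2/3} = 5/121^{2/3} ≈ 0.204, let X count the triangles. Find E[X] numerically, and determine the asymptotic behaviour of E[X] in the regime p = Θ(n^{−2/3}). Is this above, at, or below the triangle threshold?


Number of potential triangles: C(121, 3) = 287980.
Each occurs with probability p³ ≈ (0.204)³ ≈ 8.53767e-03.
By linearity: E[X] = C(121, 3)·p³ ≈ 287980 · 8.53767e-03 ≈ 2458.678.
Since α = 2/3 < 1, p = c/n^{2/3} ≫ 1/n is above the triangle threshold p ~ 1/n. Asymptotically E[X] ~ (c³/6)·n^{3(1−α)} = (5³/6)·n^{1} → ∞; triangles are abundant w.h.p.

E[X] ≈ 2458.678; in regime p = Θ(1/n^{2/3}) E[X] diverges (above the triangle threshold p ~ 1/n).


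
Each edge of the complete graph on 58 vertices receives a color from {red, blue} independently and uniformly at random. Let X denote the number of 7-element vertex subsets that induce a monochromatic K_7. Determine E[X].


Let X = Σ_S X_S over the C(58, 7) = 300674088 subsets S of size 7, where X_S = 1 if the K_7 on S is monochromatic.
For a fixed S, the K_7 on S has C(7, 2) = 21 edges. P[all 21 edges red] = (1/2)^21, and likewise for blue, so P[monochromatic] = 2·(1/2)^21 = 2^{1 − 21} = 1/1048576.
Summing: E[X] = C(58, 7) · 2^{1 − 21} = 300674088 · 1/1048576 = 37584261/131072.
Numerically: E[X] ≈ 286.74516.

E[X] = C(58,7)·2^(1−C(7,2)) = 37584261/131072 ≈ 286.74516.


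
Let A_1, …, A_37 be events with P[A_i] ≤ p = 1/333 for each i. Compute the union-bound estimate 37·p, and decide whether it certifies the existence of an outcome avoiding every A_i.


Union bound: P[∪_{i=1}^{37} A_i] ≤ Σ_i P[A_i] ≤ 37·p = 37·(1/333) = 1/9.
Numerically: 1/9 ≈ 0.111.
Is 1/9 < 1? YES.
Since P[∪ A_i] ≤ 1/9 < 1, the complement has P[∩ A_i^c] ≥ 1 − 1/9 = 8/9 > 0, so some outcome avoids every A_i.

37·p = 1/9 ≈ 0.111; existence CERTIFIED by the union bound.


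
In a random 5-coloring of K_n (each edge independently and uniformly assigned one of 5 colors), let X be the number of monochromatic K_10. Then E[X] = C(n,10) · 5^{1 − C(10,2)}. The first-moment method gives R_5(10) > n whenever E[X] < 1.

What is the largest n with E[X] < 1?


We need C(n, 10) · 5^{1 − 45} < 1, i.e. C(n, 10) < 5^{45 − 1} = 5684341886080801486968994140625.
Check values of n near the boundary:
  n = 5387: C(5387, 10) = 5624406917627224603154306376491; 5624406917627224603154306376491 < 5684341886080801486968994140625? YES
  n = 5388: C(5388, 10) = 5634865093375880654852250419586; 5634865093375880654852250419586 < 5684341886080801486968994140625? YES
  n = 5389: C(5389, 10) = 5645340767466558997768874792926; 5645340767466558997768874792926 < 5684341886080801486968994140625? YES
  n = 5390: C(5390, 10) = 5655833965919099070255434039753; 5655833965919099070255434039753 < 5684341886080801486968994140625? YES
  n = 5391: C(5391, 10) = 5666344714787188828795213697883; 5666344714787188828795213697883 < 5684341886080801486968994140625? YES
  n = 5392: C(5392, 10) = 5676873040158402483252283957448; 5676873040158402483252283957448 < 5684341886080801486968994140625? YES
  n = 5393: C(5393, 10) = 5687418968154238267170642278008; 5687418968154238267170642278008 < 5684341886080801486968994140625? NO
  n = 5394: C(5394, 10) = 5697982524930156243149785372878; 5697982524930156243149785372878 < 5684341886080801486968994140625? NO
The largest n with C(n, 10) < 5684341886080801486968994140625 is n = 5392 (where E[X] = 5676873040158402483252283957448/5684341886080801486968994140625 ≈ 0.99869). Hence R_5(10) > 5392, i.e. R_5(10) ≥ 5393.

Largest n = 5392; hence R_5(10) > 5392.


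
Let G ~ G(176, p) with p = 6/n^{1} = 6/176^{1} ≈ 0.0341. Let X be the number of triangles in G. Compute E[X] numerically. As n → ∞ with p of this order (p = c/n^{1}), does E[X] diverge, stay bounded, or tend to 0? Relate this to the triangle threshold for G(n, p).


Number of potential triangles: C(176, 3) = 893200.
Each occurs with probability p³ ≈ (0.0341)³ ≈ 3.96201e-05.
By linearity: E[X] = C(176, 3)·p³ ≈ 893200 · 3.96201e-05 ≈ 35.389.
Here α = 1, so p = 6/n is exactly at the triangle threshold p ~ 1/n. Asymptotically E[X] → c³/6 = 6³/6 = 36 ≈ 36.000, a bounded constant. In this regime the triangle count is asymptotically Poisson(c³/6).

E[X] ≈ 35.389; in regime p = Θ(1/n^{1}) E[X] stays bounded (at the triangle threshold p ~ 1/n).


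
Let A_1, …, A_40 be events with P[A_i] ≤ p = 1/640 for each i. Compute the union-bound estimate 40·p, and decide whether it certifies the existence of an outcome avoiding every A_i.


Union bound: P[∪_{i=1}^{40} A_i] ≤ Σ_i P[A_i] ≤ 40·p = 40·(1/640) = 1/16.
Numerically: 1/16 ≈ 0.062.
Is 1/16 < 1? YES.
Since P[∪ A_i] ≤ 1/16 < 1, the complement has P[∩ A_i^c] ≥ 1 − 1/16 = 15/16 > 0, so some outcome avoids every A_i.

40·p = 1/16 ≈ 0.062; existence CERTIFIED by the union bound.


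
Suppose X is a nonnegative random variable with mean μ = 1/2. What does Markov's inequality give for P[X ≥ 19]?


μ = E[X] = 1/2, a = 19.
Markov: P[X ≥ 19] ≤ μ/a = (1/2)/19 = 1/38.
Numerically: ≈ 0.026316.
(Since a = 19 > μ = 0.500000, the bound 1/38 is < 1 and informative.)

P[X ≥ 19] ≤ 1/38 ≈ 0.026316.


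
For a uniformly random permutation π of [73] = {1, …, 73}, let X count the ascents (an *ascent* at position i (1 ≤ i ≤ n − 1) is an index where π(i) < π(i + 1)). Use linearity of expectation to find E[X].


Write X = Σ X_I over i = 1, …, 72, with X_I the indicator of one ascent.
There are 72 indicators.
For each fixed i, the pair (π(i), π(i+1)) is a uniformly random ordered pair of distinct values from {1, …, 73}; by symmetry P[π(i) < π(i+1)] = 1/2.
By linearity: E[X] = 72 · (1/2) = (73 − 1) · (1/2) = 36 ≈ 36.000.

E[X] = 36 = 36.000.


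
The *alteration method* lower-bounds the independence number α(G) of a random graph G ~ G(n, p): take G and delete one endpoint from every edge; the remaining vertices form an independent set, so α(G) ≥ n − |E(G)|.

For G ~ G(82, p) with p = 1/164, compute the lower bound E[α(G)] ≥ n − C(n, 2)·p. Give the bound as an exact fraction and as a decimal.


E[|E(G)|] = C(82, 2)·p = 3321 · (1/164) = 81/4.
E[α(G)] ≥ n − E[|E(G)|] = 82 − 81/4 = 247/4.
Numerically: ≈ 61.75000.
(This is only a lower bound; the true E[α(G)] may be larger.)

E[α(G)] ≥ 247/4 ≈ 61.75000.


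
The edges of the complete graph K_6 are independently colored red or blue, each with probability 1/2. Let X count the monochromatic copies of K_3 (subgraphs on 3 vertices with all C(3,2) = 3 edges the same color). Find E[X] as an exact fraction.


Let X = Σ_S X_S over the C(6, 3) = 20 subsets S of size 3, where X_S = 1 if the K_3 on S is monochromatic.
For a fixed S, the K_3 on S has C(3, 2) = 3 edges. P[all 3 edges red] = (1/2)^3, and likewise for blue, so P[monochromatic] = 2·(1/2)^3 = 2^{1 − 3} = 1/4.
Summing: E[X] = C(6, 3) · 2^{1 − 3} = 20 · 1/4 = 5.
Numerically: E[X] ≈ 5.000.

E[X] = C(6,3)·2^(1−C(3,2)) = 5 ≈ 5.000.


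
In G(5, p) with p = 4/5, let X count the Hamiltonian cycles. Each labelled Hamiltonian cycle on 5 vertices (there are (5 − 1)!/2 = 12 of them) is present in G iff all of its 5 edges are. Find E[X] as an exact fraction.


K_5 has (5 − 1)!/2 = 12 labelled Hamiltonian cycles.
For each such Hamiltonian cycle H, let X_H = 1 if all 5 edges of H are present in G. Then P[X_H = 1] = p^{5} = (4/5)^{5} = 1024/3125.
By linearity of expectation: E[X] = Σ_H E[X_H] = 12 · p^{5} = 12 · 1024/3125 = 12288/3125.
Numerically: E[X] ≈ 3.93216.

E[X] = 12 · (4/5)^{5} = 12288/3125 ≈ 3.93216.


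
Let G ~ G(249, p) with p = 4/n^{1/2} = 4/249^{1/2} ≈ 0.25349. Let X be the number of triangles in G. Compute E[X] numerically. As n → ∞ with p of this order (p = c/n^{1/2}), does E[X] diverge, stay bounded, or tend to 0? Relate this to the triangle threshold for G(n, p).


Number of potential triangles: C(249, 3) = 2542124.
Each occurs with probability p³ ≈ (0.25349)³ ≈ 1.62884948e-02.
By linearity: E[X] = C(249, 3)·p³ ≈ 2542124 · 1.62884948e-02 ≈ 41407.373536.
Since α = 1/2 < 1, p = c/n^{1/2} ≫ 1/n is above the triangle threshold p ~ 1/n. Asymptotically E[X] ~ (c³/6)·n^{3(1−α)} = (4³/6)·n^{1.5} → ∞; triangles are abundant w.h.p.

E[X] ≈ 41407.373536; in regime p = Θ(1/n^{1/2}) E[X] diverges (above the triangle threshold p ~ 1/n).


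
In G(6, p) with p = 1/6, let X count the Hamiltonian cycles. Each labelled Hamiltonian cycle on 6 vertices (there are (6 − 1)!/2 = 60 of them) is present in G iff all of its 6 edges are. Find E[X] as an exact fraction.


K_6 has (6 − 1)!/2 = 60 labelled Hamiltonian cycles.
For each such Hamiltonian cycle H, let X_H = 1 if all 6 edges of H are present in G. Then P[X_H = 1] = p^{6} = (1/6)^{6} = 1/46656.
By linearity of expectation: E[X] = Σ_H E[X_H] = 60 · p^{6} = 60 · 1/46656 = 5/3888.
Numerically: E[X] ≈ 0.001286.

E[X] = 60 · (1/6)^{6} = 5/3888 ≈ 0.001286.


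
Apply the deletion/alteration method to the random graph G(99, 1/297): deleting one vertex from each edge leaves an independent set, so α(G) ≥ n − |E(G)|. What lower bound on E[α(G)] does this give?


E[|E(G)|] = C(99, 2)·p = 4851 · (1/297) = 49/3.
E[α(G)] ≥ n − E[|E(G)|] = 99 − 49/3 = 248/3.
Numerically: ≈ 82.66667.
(This is only a lower bound; the true E[α(G)] may be larger.)

E[α(G)] ≥ 248/3 ≈ 82.66667.


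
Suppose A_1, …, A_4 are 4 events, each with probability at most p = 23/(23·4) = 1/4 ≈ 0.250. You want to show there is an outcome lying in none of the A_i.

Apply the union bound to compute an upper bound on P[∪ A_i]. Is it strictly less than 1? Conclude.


Union bound: P[∪_{i=1}^{4} A_i] ≤ Σ_i P[A_i] ≤ 4·p = 4·(1/4) = 1.
Numerically: 1 ≈ 1.000.
Is 1 < 1? NO.
Since the bound 1 is ≥ 1, the union bound is uninformative here; it does NOT by itself certify existence.

4·p = 1 ≈ 1.000; existence NOT certified by the union bound.


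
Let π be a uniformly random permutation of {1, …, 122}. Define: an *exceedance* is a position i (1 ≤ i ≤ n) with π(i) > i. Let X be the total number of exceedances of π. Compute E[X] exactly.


Write X = Σ_{i=1}^{122} X_i, where X_i = 1_{π(i) > i}.
For each fixed i, π(i) is uniform over {1, …, 122} (marginal of a uniform permutation), so P[π(i) > i] = (n − i)/n. Summing: Σ_{i=1}^{122} (n − i)/n = (0 + 1 + … + 121)/122 = 122(122 − 1)/(2·122) = (122 − 1)/2.
Hence E[X] = Σ_{i=1}^{122} (122 − i)/122 = 121/2 ≈ 60.5000.

E[X] = 121/2 = 60.5000.


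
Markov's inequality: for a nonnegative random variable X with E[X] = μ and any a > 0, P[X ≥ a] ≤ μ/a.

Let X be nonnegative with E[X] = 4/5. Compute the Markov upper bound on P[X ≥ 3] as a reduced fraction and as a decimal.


μ = E[X] = 4/5, a = 3.
Markov: P[X ≥ 3] ≤ μ/a = (4/5)/3 = 4/15.
Numerically: ≈ 0.2667.
(Since a = 3 > μ = 0.8000, the bound 4/15 is < 1 and informative.)

P[X ≥ 3] ≤ 4/15 ≈ 0.2667.


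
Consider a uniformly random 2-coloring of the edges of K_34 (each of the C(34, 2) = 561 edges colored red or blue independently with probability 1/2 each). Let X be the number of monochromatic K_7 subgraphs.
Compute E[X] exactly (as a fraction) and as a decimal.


Let X = Σ_S X_S over the C(34, 7) = 5379616 subsets S of size 7, where X_S = 1 if the K_7 on S is monochromatic.
For a fixed S, the K_7 on S has C(7, 2) = 21 edges. P[all 21 edges red] = (1/2)^21, and likewise for blue, so P[monochromatic] = 2·(1/2)^21 = 2^{1 − 21} = 1/1048576.
Summing: E[X] = C(34, 7) · 2^{1 − 21} = 5379616 · 1/1048576 = 168113/32768.
Numerically: E[X] ≈ 5.130402.

E[X] = C(34,7)·2^(1−C(7,2)) = 168113/32768 ≈ 5.130402.


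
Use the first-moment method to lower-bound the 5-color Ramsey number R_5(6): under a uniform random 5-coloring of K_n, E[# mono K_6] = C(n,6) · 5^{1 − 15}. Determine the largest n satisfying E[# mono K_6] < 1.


We need C(n, 6) · 5^{1 − 15} < 1, i.e. C(n, 6) < 5^{15 − 1} = 6103515625.
Check values of n near the boundary:
  n = 126: C(126, 6) = 4925156775; 4925156775 < 6103515625? YES
  n = 127: C(127, 6) = 5169379425; 5169379425 < 6103515625? YES
  n = 128: C(128, 6) = 5423611200; 5423611200 < 6103515625? YES
  n = 129: C(129, 6) = 5688177600; 5688177600 < 6103515625? YES
  n = 130: C(130, 6) = 5963412000; 5963412000 < 6103515625? YES
  n = 131: C(131, 6) = 6249655776; 6249655776 < 6103515625? NO
The largest n with C(n, 6) < 6103515625 is n = 130 (where E[X] = 47707296/48828125 ≈ 0.9770454). Hence R_5(6) > 130, i.e. R_5(6) ≥ 131.

Largest n = 130; hence R_5(6) > 130.


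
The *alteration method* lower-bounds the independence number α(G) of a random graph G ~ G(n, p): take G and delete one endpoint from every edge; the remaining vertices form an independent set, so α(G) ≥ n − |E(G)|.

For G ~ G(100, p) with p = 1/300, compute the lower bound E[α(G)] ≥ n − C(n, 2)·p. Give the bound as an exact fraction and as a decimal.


E[|E(G)|] = C(100, 2)·p = 4950 · (1/300) = 33/2.
E[α(G)] ≥ n − E[|E(G)|] = 100 − 33/2 = 167/2.
Numerically: ≈ 83.5000.
(This is only a lower bound; the true E[α(G)] may be larger.)

E[α(G)] ≥ 167/2 ≈ 83.5000.


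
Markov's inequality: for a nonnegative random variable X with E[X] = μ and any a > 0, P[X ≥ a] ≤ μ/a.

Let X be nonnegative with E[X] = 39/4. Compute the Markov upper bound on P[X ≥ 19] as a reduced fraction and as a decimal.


μ = E[X] = 39/4, a = 19.
Markov: P[X ≥ 19] ≤ μ/a = (39/4)/19 = 39/76.
Numerically: ≈ 0.51316.
(Since a = 19 > μ = 9.75000, the bound 39/76 is < 1 and informative.)

P[X ≥ 19] ≤ 39/76 ≈ 0.51316.


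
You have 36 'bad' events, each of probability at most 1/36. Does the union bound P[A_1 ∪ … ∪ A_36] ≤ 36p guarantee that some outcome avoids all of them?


Union bound: P[∪_{i=1}^{36} A_i] ≤ Σ_i P[A_i] ≤ 36·p = 36·(1/36) = 1.
Numerically: 1 ≈ 1.0000000.
Is 1 < 1? NO.
Since the bound 1 is ≥ 1, the union bound is uninformative here; it does NOT by itself certify existence.

36·p = 1 ≈ 1.0000000; existence NOT certified by the union bound.


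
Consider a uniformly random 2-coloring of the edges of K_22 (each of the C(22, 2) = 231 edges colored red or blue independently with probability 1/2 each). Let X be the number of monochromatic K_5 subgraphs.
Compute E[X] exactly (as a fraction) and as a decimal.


Let X = Σ_S X_S over the C(22, 5) = 26334 subsets S of size 5, where X_S = 1 if the K_5 on S is monochromatic.
For a fixed S, the K_5 on S has C(5, 2) = 10 edges. P[all 10 edges red] = (1/2)^10, and likewise for blue, so P[monochromatic] = 2·(1/2)^10 = 2^{1 − 10} = 1/512.
By linearity of expectation: E[X] = C(22, 5) · 2^{1 − 10} = 26334 · 1/512 = 13167/256.
Numerically: E[X] ≈ 51.434.

E[X] = C(22,5)·2^(1−C(5,2)) = 13167/256 ≈ 51.434.


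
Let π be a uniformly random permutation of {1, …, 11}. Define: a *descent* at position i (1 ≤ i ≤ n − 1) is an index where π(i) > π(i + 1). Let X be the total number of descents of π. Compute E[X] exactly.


Write X = Σ X_I over i = 1, …, 10, with X_I the indicator of one descent.
There are 10 indicators.
For each fixed i, the pair (π(i), π(i+1)) is a uniformly random ordered pair of distinct values from {1, …, 11}; by symmetry P[π(i) > π(i+1)] = 1/2.
By linearity: E[X] = 10 · (1/2) = (11 − 1) · (1/2) = 5 ≈ 5.0000.

E[X] = 5 = 5.0000.


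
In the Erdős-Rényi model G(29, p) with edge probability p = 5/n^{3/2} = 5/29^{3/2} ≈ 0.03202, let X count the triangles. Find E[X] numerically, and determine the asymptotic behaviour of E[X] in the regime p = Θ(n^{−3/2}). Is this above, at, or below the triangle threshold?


Number of potential triangles: C(29, 3) = 3654.
Each occurs with probability p³ ≈ (0.03202)³ ≈ 3.281852e-05.
By linearity: E[X] = C(29, 3)·p³ ≈ 3654 · 3.281852e-05 ≈ 0.1199.
Since α = 3/2 > 1, p = c/n^{3/2} = o(1/n) is below the triangle threshold p ~ 1/n. Asymptotically E[X] ~ (c³/6)·n^{3(1−α)} = (5³/6)·n^{-1.5} → 0, so by Markov's inequality G has no triangles w.h.p.

E[X] ≈ 0.1199; in regime p = Θ(1/n^{3/2}) E[X] tends to 0 (below the triangle threshold p ~ 1/n).


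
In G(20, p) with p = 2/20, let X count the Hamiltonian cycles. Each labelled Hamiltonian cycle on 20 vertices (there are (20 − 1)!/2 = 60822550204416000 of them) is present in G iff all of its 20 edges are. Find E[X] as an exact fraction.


K_20 has (20 − 1)!/2 = 60822550204416000 labelled Hamiltonian cycles.
For each such Hamiltonian cycle H, let X_H = 1 if all 20 edges of H are present in G. Then P[X_H = 1] = p^{20} = (1/10)^{20} = 1/100000000000000000000.
By linearity of expectation: E[X] = Σ_H E[X_H] = 60822550204416000 · p^{20} = 60822550204416000 · 1/100000000000000000000 = 14849255421/24414062500000.
Numerically: E[X] ≈ 0.00060823.

E[X] = 60822550204416000 · (1/10)^{20} = 14849255421/24414062500000 ≈ 0.00060823.


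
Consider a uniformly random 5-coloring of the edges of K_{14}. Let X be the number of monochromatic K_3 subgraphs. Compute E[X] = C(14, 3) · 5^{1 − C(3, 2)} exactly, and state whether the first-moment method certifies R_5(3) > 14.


E[X] = C(14, 3) · 5^{1 − 3} = 364 · 5^{−2} = 364/25.
As a reduced fraction: E[X] = 364/25 ≈ 14.5600000.
Is E[X] < 1? NO.
Since E[X] ≥ 1, the first-moment bound is inconclusive at n = 14; it does NOT by itself certify R_5(3) > 14.

E[X] = 364/25 ≈ 14.5600000; E[X] ≥ 1; first-moment method inconclusive here.


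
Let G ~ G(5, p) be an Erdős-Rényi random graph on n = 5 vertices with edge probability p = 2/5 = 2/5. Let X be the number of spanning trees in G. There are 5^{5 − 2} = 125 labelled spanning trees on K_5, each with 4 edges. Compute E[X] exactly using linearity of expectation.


K_5 has 5^{5 − 2} = 125 labelled spanning trees.
For each such spanning tree H, let X_H = 1 if all 4 edges of H are present in G. Then P[X_H = 1] = p^{4} = (2/5)^{4} = 16/625.
Summing the indicators: E[X] = Σ_H E[X_H] = 125 · p^{4} = 125 · 16/625 = 16/5.
Numerically: E[X] ≈ 3.2.

E[X] = 125 · (2/5)^{4} = 16/5 ≈ 3.2.


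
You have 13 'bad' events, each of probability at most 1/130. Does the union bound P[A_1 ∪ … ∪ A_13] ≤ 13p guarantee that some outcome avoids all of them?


Union bound: P[∪_{i=1}^{13} A_i] ≤ Σ_i P[A_i] ≤ 13·p = 13·(1/130) = 1/10.
Numerically: 1/10 ≈ 0.1000.
Is 1/10 < 1? YES.
Since P[∪ A_i] ≤ 1/10 < 1, the complement has P[∩ A_i^c] ≥ 1 − 1/10 = 9/10 > 0, so some outcome avoids every A_i.

13·p = 1/10 ≈ 0.1000; existence CERTIFIED by the union bound.


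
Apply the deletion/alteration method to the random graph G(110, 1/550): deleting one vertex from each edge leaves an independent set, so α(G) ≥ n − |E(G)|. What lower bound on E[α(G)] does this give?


E[|E(G)|] = C(110, 2)·p = 5995 · (1/550) = 109/10.
E[α(G)] ≥ n − E[|E(G)|] = 110 − 109/10 = 991/10.
Numerically: ≈ 99.100.
(This is only a lower bound; the true E[α(G)] may be larger.)

E[α(G)] ≥ 991/10 ≈ 99.100.


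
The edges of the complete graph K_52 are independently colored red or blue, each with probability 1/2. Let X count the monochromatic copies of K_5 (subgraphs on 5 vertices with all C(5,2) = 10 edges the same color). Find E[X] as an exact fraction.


Let X = Σ_S X_S over the C(52, 5) = 2598960 subsets S of size 5, where X_S = 1 if the K_5 on S is monochromatic.
For a fixed S, the K_5 on S has C(5, 2) = 10 edges. P[all 10 edges red] = (1/2)^10, and likewise for blue, so P[monochromatic] = 2·(1/2)^10 = 2^{1 − 10} = 1/512.
By linearity: E[X] = C(52, 5) · 2^{1 − 10} = 2598960 · 1/512 = 162435/32.
Numerically: E[X] ≈ 5076.0938.

E[X] = C(52,5)·2^(1−C(5,2)) = 162435/32 ≈ 5076.0938.


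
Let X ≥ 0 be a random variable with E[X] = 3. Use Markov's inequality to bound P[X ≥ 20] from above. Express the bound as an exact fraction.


μ = E[X] = 3, a = 20.
Markov: P[X ≥ 20] ≤ μ/a = (3)/20 = 3/20.
Numerically: ≈ 0.150.
(Since a = 20 > μ = 3.000, the bound 3/20 is < 1 and informative.)

P[X ≥ 20] ≤ 3/20 ≈ 0.150.


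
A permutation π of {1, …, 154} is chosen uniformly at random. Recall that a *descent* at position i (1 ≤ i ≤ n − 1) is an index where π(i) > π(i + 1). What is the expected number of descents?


Write X = Σ X_I over i = 1, …, 153, with X_I the indicator of one descent.
There are 153 indicators.
For each fixed i, the pair (π(i), π(i+1)) is a uniformly random ordered pair of distinct values from {1, …, 154}; by symmetry P[π(i) > π(i+1)] = 1/2.
By linearity: E[X] = 153 · (1/2) = (154 − 1) · (1/2) = 153/2 ≈ 76.5000.

E[X] = 153/2 = 76.5000.


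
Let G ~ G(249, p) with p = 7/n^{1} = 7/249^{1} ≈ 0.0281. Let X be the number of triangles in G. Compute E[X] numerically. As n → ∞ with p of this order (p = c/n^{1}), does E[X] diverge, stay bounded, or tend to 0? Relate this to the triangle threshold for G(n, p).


Number of potential triangles: C(249, 3) = 2542124.
Each occurs with probability p³ ≈ (0.0281)³ ≈ 2.22175e-05.
By linearity: E[X] = C(249, 3)·p³ ≈ 2542124 · 2.22175e-05 ≈ 56.480.
Here α = 1, so p = 7/n is exactly at the triangle threshold p ~ 1/n. Asymptotically E[X] → c³/6 = 7³/6 = 343/6 ≈ 57.167, a bounded constant. In this regime the triangle count is asymptotically Poisson(c³/6).

E[X] ≈ 56.480; in regime p = Θ(1/n^{1}) E[X] stays bounded (at the triangle threshold p ~ 1/n).


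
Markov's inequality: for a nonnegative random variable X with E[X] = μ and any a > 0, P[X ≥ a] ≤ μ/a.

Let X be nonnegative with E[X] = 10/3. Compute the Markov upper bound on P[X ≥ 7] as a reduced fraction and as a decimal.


μ = E[X] = 10/3, a = 7.
Markov: P[X ≥ 7] ≤ μ/a = (10/3)/7 = 10/21.
Numerically: ≈ 0.47619.
(Since a = 7 > μ = 3.33333, the bound 10/21 is < 1 and informative.)

P[X ≥ 7] ≤ 10/21 ≈ 0.47619.


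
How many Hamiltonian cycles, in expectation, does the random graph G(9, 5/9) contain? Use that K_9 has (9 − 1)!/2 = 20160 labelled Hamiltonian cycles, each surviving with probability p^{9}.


K_9 has (9 − 1)!/2 = 20160 labelled Hamiltonian cycles.
For each such Hamiltonian cycle H, let X_H = 1 if all 9 edges of H are present in G. Then P[X_H = 1] = p^{9} = (5/9)^{9} = 1953125/387420489.
By linearity: E[X] = Σ_H E[X_H] = 20160 · p^{9} = 20160 · 1953125/387420489 = 4375000000/43046721.
Numerically: E[X] ≈ 101.634.

E[X] = 20160 · (5/9)^{9} = 4375000000/43046721 ≈ 101.634.


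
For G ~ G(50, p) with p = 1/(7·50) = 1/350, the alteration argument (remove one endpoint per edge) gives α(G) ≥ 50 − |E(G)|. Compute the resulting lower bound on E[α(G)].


E[|E(G)|] = C(50, 2)·p = 1225 · (1/350) = 7/2.
E[α(G)] ≥ n − E[|E(G)|] = 50 − 7/2 = 93/2.
Numerically: ≈ 46.500000.
(This is only a lower bound; the true E[α(G)] may be larger.)

E[α(G)] ≥ 93/2 ≈ 46.500000.


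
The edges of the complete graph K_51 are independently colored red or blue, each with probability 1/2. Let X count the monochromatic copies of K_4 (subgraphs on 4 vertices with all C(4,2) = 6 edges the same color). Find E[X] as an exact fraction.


Let X = Σ_S X_S over the C(51, 4) = 249900 subsets S of size 4, where X_S = 1 if the K_4 on S is monochromatic.
For a fixed S, the K_4 on S has C(4, 2) = 6 edges. P[all 6 edges red] = (1/2)^6, and likewise for blue, so P[monochromatic] = 2·(1/2)^6 = 2^{1 − 6} = 1/32.
By linearity: E[X] = C(51, 4) · 2^{1 − 6} = 249900 · 1/32 = 62475/8.
Numerically: E[X] ≈ 7809.3750.

E[X] = C(51,4)·2^(1−C(4,2)) = 62475/8 ≈ 7809.3750.


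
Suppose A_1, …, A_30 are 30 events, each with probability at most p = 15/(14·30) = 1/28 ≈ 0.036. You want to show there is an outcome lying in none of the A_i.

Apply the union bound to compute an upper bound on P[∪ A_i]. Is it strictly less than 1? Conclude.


Union bound: P[∪_{i=1}^{30} A_i] ≤ Σ_i P[A_i] ≤ 30·p = 30·(1/28) = 15/14.
Numerically: 15/14 ≈ 1.071.
Is 15/14 < 1? NO.
Since the bound 15/14 is ≥ 1, the union bound is uninformative here; it does NOT by itself certify existence.

30·p = 15/14 ≈ 1.071; existence NOT certified by the union bound.


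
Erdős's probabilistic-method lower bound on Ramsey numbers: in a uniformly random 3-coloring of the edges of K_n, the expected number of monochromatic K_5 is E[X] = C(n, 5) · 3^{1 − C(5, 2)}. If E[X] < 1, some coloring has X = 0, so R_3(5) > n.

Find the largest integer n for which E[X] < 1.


We need C(n, 5) · 3^{1 − 10} < 1, i.e. C(n, 5) < 3^{10 − 1} = 19683.
Check values of n near the boundary:
  n = 18: C(18, 5) = 8568; 8568 < 19683? YES
  n = 19: C(19, 5) = 11628; 11628 < 19683? YES
  n = 20: C(20, 5) = 15504; 15504 < 19683? YES
  n = 21: C(21, 5) = 20349; 20349 < 19683? NO
  n = 22: C(22, 5) = 26334; 26334 < 19683? NO
The largest n with C(n, 5) < 19683 is n = 20 (where E[X] = 5168/6561 ≈ 0.7876848). Hence R_3(5) > 20, i.e. R_3(5) ≥ 21.

Largest n = 20; hence R_3(5) > 20.


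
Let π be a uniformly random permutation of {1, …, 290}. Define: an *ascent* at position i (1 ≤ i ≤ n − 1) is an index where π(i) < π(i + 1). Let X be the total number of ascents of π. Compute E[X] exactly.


Write X = Σ X_I over i = 1, …, 289, with X_I the indicator of one ascent.
There are 289 indicators.
For each fixed i, the pair (π(i), π(i+1)) is a uniformly random ordered pair of distinct values from {1, …, 290}; by symmetry P[π(i) < π(i+1)] = 1/2.
By linearity: E[X] = 289 · (1/2) = (290 − 1) · (1/2) = 289/2 ≈ 144.50000.

E[X] = 289/2 = 144.50000.


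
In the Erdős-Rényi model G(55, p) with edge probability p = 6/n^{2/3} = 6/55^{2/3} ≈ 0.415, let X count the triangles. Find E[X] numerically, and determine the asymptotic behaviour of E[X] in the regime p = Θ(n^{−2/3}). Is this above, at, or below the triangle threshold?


Number of potential triangles: C(55, 3) = 26235.
Each occurs with probability p³ ≈ (0.415)³ ≈ 7.14050e-02.
By linearity: E[X] = C(55, 3)·p³ ≈ 26235 · 7.14050e-02 ≈ 1873.309.
Since α = 2/3 < 1, p = c/n^{2/3} ≫ 1/n is above the triangle threshold p ~ 1/n. Asymptotically E[X] ~ (c³/6)·n^{3(1−α)} = (6³/6)·n^{1} → ∞; triangles are abundant w.h.p.

E[X] ≈ 1873.309; in regime p = Θ(1/n^{2/3}) E[X] diverges (above the triangle threshold p ~ 1/n).


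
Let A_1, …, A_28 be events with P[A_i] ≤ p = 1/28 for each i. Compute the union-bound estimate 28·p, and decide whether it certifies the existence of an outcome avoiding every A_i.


Union bound: P[∪_{i=1}^{28} A_i] ≤ Σ_i P[A_i] ≤ 28·p = 28·(1/28) = 1.
Numerically: 1 ≈ 1.000000.
Is 1 < 1? NO.
Since the bound 1 is ≥ 1, the union bound is uninformative here; it does NOT by itself certify existence.

28·p = 1 ≈ 1.000000; existence NOT certified by the union bound.


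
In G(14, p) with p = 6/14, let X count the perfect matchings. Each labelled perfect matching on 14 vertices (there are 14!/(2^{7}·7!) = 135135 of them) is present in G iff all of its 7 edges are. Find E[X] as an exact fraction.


K_14 has 14!/(2^{7}·7!) = 135135 labelled perfect matchings.
For each such perfect matching H, let X_H = 1 if all 7 edges of H are present in G. Then P[X_H = 1] = p^{7} = (3/7)^{7} = 2187/823543.
By linearity: E[X] = Σ_H E[X_H] = 135135 · p^{7} = 135135 · 2187/823543 = 42220035/117649.
Numerically: E[X] ≈ 358.86.

E[X] = 135135 · (3/7)^{7} = 42220035/117649 ≈ 358.86.


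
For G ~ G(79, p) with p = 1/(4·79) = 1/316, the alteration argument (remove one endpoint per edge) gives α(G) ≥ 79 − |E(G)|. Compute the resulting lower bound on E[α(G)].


E[|E(G)|] = C(79, 2)·p = 3081 · (1/316) = 39/4.
E[α(G)] ≥ n − E[|E(G)|] = 79 − 39/4 = 277/4.
Numerically: ≈ 69.250000.
(This is only a lower bound; the true E[α(G)] may be larger.)

E[α(G)] ≥ 277/4 ≈ 69.250000.


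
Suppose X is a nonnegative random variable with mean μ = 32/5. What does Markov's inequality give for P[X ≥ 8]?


μ = E[X] = 32/5, a = 8.
Markov: P[X ≥ 8] ≤ μ/a = (32/5)/8 = 4/5.
Numerically: ≈ 0.80000.
(Since a = 8 > μ = 6.40000, the bound 4/5 is < 1 and informative.)

P[X ≥ 8] ≤ 4/5 ≈ 0.80000.


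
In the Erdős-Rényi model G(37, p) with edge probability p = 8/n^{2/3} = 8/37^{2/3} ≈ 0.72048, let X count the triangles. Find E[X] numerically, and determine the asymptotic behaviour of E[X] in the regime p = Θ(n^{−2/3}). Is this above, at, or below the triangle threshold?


Number of potential triangles: C(37, 3) = 7770.
Each occurs with probability p³ ≈ (0.72048)³ ≈ 3.7399562e-01.
By linearity: E[X] = C(37, 3)·p³ ≈ 7770 · 3.7399562e-01 ≈ 2905.94595.
Since α = 2/3 < 1, p = c/n^{2/3} ≫ 1/n is above the triangle threshold p ~ 1/n. Asymptotically E[X] ~ (c³/6)·n^{3(1−α)} = (8³/6)·n^{1} → ∞; triangles are abundant w.h.p.

E[X] ≈ 2905.94595; in regime p = Θ(1/n^{2/3}) E[X] diverges (above the triangle threshold p ~ 1/n).
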